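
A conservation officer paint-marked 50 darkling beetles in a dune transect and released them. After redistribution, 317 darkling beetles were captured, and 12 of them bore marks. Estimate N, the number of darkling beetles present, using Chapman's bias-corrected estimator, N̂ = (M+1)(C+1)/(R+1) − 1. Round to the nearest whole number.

N̂ = (50+1)(317+1)/(12+1) − 1 = 51·318/13 − 1
= 16218/13 − 1 ≈ 1247.5 − 1 ≈ 1246.5 → 1247

N ≈ 1247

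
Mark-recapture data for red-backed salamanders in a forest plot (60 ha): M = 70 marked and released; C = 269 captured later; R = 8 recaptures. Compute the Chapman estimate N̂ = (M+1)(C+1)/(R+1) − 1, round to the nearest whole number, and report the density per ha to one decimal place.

density ≈ 35.5 red-backed salamanders per ha

N̂ = 71·270/9 − 1 = 19170/9 − 1 = 2129
Density = N̂ / area = 2129 / 60 ≈ 35.48 → 35.5 per ha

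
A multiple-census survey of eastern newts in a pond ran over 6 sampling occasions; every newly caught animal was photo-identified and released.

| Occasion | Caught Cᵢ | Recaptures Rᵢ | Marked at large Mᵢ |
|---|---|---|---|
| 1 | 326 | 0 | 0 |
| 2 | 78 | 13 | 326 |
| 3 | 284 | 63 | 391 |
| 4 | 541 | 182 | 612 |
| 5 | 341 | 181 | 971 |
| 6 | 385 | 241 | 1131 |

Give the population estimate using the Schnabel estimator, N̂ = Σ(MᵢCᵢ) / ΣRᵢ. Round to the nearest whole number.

N ≈ 1815

Σ MᵢCᵢ = 0·326 + 326·78 + 391·284 + 612·541 + 971·341 + 1131·385 = 0 + 25428 + 111044 + 331092 + 331111 + 435435 = 1234110
Σ Rᵢ = 0 + 13 + 63 + 182 + 181 + 241 = 680
N̂ = 1234110 / 680 ≈ 1814.9 → 1815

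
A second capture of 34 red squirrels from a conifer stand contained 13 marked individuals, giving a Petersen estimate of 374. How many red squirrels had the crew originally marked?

M = 143

From N = M·C/R: M = N·R / C = 374·13 / 34 = 4862 / 34 = 143.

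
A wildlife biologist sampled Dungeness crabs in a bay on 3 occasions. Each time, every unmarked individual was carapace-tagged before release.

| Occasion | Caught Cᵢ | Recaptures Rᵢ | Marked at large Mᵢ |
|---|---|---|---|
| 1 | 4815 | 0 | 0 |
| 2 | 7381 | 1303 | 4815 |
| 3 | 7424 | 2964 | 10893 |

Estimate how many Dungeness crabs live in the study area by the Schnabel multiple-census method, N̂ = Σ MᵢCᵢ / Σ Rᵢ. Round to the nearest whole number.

N ≈ 27,281

Σ MᵢCᵢ = 0·4815 + 4815·7381 + 10893·7424 = 0 + 35539515 + 80869632 = 116409147
Σ Rᵢ = 0 + 1303 + 2964 = 4267
N̂ = 116409147 / 4267 ≈ 27281.3 → 27281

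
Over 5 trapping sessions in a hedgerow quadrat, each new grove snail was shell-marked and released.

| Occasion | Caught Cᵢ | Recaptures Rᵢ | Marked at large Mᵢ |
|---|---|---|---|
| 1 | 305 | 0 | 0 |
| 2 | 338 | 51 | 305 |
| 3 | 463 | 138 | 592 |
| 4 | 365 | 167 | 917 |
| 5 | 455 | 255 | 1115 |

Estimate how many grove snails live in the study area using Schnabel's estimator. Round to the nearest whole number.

N ≈ 1995

Σ MᵢCᵢ = 0·305 + 305·338 + 592·463 + 917·365 + 1115·455 = 0 + 103090 + 274096 + 334705 + 507325 = 1219216
Σ Rᵢ = 0 + 51 + 138 + 167 + 255 = 611
N̂ = 1219216 / 611 ≈ 1995.4 → 1995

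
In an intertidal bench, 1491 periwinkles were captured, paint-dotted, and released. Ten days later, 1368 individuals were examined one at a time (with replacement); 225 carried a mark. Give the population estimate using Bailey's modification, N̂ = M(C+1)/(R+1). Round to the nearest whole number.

N ≈ 9032

N̂ = 1491·(1368+1)/(225+1) = 1491·1369/226 = 2041179/226 ≈ 9031.8 → 9032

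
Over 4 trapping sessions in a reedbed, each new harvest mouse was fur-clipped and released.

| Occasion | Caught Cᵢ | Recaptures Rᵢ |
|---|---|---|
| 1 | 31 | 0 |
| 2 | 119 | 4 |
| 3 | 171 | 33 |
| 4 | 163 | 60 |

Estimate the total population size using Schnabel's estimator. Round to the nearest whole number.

N ≈ 773

Marked at large before each occasion: Mᵢ = Σⱼ<ᵢ (Cⱼ − Rⱼ) → M1=0, M2=31, M3=146, M4=284
Σ MᵢCᵢ = 0·31 + 31·119 + 146·171 + 284·163 = 0 + 3689 + 24966 + 46292 = 74947
Σ Rᵢ = 0 + 4 + 33 + 60 = 97
N̂ = 74947 / 97 ≈ 772.6 → 773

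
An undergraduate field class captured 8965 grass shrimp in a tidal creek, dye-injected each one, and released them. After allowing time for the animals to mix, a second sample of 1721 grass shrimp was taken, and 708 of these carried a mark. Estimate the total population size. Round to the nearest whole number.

N ≈ 21,792

If marked individuals mix randomly, R/C ≈ M/N, giving N ≈ M·C/R.
N = (8965 × 1721) / 708 = 15428765 / 708 ≈ 21792.0 → 21792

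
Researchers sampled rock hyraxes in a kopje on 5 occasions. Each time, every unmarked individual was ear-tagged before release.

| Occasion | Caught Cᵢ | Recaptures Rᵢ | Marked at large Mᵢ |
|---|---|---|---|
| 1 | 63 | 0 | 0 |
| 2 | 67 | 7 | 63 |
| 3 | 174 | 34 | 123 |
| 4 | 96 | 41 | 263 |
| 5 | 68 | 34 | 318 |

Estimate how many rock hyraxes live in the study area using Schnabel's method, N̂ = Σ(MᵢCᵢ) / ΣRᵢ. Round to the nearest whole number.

N ≈ 625

Σ MᵢCᵢ = 0·63 + 63·67 + 123·174 + 263·96 + 318·68 = 0 + 4221 + 21402 + 25248 + 21624 = 72495
Σ Rᵢ = 0 + 7 + 34 + 41 + 34 = 116
N̂ = 72495 / 116 ≈ 625.0 → 625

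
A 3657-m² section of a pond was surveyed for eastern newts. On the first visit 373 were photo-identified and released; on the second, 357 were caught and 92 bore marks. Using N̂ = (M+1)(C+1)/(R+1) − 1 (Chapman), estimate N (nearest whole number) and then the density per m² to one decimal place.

N̂ = 374·358/93 − 1 = 133892/93 − 1 ≈ 1438.7 → 1439
Density = N̂ / area = 1439 / 3657 ≈ 0.39 → 0.4 per m²

density ≈ 0.4 eastern newts per m²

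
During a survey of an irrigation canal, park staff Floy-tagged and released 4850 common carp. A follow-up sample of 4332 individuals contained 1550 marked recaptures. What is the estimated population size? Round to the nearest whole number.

N ≈ 13,555

N = (4850 × 4332) / 1550 = 21010200 / 1550 ≈ 13555.0 → 13555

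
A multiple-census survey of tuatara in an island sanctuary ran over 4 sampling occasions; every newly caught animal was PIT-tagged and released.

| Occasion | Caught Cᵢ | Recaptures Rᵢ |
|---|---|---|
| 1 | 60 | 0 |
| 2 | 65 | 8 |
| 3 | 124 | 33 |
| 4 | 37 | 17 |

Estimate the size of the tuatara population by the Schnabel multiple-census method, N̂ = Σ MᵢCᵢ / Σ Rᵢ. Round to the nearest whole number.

N ≈ 450

Marked at large before each occasion: Mᵢ = Σⱼ<ᵢ (Cⱼ − Rⱼ) → M1=0, M2=60, M3=117, M4=208
Σ MᵢCᵢ = 0·60 + 60·65 + 117·124 + 208·37 = 0 + 3900 + 14508 + 7696 = 26104
Σ Rᵢ = 0 + 8 + 33 + 17 = 58
N̂ = 26104 / 58 ≈ 450.1 → 450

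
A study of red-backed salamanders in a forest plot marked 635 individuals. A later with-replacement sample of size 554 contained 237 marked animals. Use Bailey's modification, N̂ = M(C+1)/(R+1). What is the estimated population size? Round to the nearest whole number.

N ≈ 1481

N̂ = 635·(554+1)/(237+1) = 635·555/238 = 352425/238 ≈ 1480.8 → 1481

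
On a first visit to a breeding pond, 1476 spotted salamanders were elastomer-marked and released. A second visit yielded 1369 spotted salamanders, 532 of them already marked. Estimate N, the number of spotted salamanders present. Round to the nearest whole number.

N ≈ 3798

If marked individuals mix randomly, R/C ≈ M/N, giving N ≈ M·C/R.
N = (1476 × 1369) / 532 = 2020644 / 532 ≈ 3798.2 → 3798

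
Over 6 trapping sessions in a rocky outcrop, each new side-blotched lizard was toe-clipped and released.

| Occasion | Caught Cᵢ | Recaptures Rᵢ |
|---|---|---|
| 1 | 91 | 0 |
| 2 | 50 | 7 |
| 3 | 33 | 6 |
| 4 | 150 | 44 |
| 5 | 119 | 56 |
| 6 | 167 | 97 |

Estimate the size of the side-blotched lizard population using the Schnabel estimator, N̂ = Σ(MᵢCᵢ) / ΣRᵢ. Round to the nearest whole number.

Marked at large before each occasion: Mᵢ = Σⱼ<ᵢ (Cⱼ − Rⱼ) → M1=0, M2=91, M3=134, M4=161, M5=267, M6=330
Σ MᵢCᵢ = 0·91 + 91·50 + 134·33 + 161·150 + 267·119 + 330·167 = 0 + 4550 + 4422 + 24150 + 31773 + 55110 = 120005
Σ Rᵢ = 0 + 7 + 6 + 44 + 56 + 97 = 210
N̂ = 120005 / 210 ≈ 571.45 → 571

N ≈ 571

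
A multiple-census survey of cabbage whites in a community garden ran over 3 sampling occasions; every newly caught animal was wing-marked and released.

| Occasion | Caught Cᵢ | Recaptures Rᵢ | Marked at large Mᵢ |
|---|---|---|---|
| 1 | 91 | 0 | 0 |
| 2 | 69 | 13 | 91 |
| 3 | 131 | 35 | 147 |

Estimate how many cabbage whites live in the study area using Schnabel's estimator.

N = 532

Σ MᵢCᵢ = 0·91 + 91·69 + 147·131 = 0 + 6279 + 19257 = 25536
Σ Rᵢ = 0 + 13 + 35 = 48
N̂ = 25536 / 48 = 532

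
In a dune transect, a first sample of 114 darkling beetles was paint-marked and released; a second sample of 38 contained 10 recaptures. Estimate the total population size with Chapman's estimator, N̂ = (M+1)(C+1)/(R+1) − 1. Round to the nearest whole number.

N̂ = (114+1)(38+1)/(10+1) − 1 = 115·39/11 − 1
= 4485/11 − 1 ≈ 407.7 − 1 ≈ 406.7 → 407

N ≈ 407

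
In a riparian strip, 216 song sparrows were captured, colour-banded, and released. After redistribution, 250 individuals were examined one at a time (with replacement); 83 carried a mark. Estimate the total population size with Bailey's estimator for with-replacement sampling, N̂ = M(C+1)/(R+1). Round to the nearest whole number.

N̂ = 216·(250+1)/(83+1) = 216·251/84 = 54216/84 ≈ 645.4 → 645

N ≈ 645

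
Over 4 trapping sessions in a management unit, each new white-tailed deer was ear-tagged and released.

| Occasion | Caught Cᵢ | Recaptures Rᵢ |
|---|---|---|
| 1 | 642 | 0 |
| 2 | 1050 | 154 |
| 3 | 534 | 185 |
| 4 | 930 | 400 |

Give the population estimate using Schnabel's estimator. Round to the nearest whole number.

N ≈ 4398

Marked at large before each occasion: Mᵢ = Σⱼ<ᵢ (Cⱼ − Rⱼ) → M1=0, M2=642, M3=1538, M4=1887
Σ MᵢCᵢ = 0·642 + 642·1050 + 1538·534 + 1887·930 = 0 + 674100 + 821292 + 1754910 = 3250302
Σ Rᵢ = 0 + 154 + 185 + 400 = 739
N̂ = 3250302 / 739 ≈ 4398.2 → 4398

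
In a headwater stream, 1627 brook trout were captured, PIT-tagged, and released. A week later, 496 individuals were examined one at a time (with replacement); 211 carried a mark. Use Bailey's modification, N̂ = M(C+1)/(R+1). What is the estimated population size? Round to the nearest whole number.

N̂ = 1627·(496+1)/(211+1) = 1627·497/212 = 808619/212 ≈ 3814.2 → 3814

N ≈ 3814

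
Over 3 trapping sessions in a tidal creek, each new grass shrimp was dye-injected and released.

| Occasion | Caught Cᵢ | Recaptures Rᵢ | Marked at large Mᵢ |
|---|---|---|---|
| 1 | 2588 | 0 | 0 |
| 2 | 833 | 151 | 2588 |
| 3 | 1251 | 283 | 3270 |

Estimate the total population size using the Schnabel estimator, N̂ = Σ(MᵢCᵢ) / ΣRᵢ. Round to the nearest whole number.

Σ MᵢCᵢ = 0·2588 + 2588·833 + 3270·1251 = 0 + 2155804 + 4090770 = 6246574
Σ Rᵢ = 0 + 151 + 283 = 434
N̂ = 6246574 / 434 ≈ 14393.0 → 14393

N ≈ 14,393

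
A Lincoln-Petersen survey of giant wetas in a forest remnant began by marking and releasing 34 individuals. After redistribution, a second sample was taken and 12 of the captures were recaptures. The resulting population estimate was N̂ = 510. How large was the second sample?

From N = M·C/R: C = N·R / M = 510·12 / 34 = 6120 / 34 = 180.

C = 180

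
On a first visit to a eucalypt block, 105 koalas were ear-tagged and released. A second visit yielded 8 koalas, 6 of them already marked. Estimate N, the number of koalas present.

Lincoln-Petersen assumes M/N = R/C, so N = M·C / R.
N = (105 × 8) / 6 = 840 / 6 = 140

N = 140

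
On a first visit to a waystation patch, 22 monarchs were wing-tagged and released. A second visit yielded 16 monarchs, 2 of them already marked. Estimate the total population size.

If marked individuals mix randomly, R/C ≈ M/N, giving N ≈ M·C/R.
N = (22 × 16) / 2 = 352 / 2 = 176

N = 176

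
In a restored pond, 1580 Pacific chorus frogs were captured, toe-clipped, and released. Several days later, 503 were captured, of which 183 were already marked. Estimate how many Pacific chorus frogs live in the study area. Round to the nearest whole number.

N ≈ 4343

Lincoln-Petersen assumes M/N = R/C, so N = M·C / R.
N = (1580 × 503) / 183 = 794740 / 183 ≈ 4342.8 → 4343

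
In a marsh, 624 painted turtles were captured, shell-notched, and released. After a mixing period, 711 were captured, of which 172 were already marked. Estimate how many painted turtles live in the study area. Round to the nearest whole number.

Lincoln-Petersen assumes M/N = R/C, so N = M·C / R.
N = (624 × 711) / 172 = 443664 / 172 ≈ 2579.4 → 2579

N ≈ 2579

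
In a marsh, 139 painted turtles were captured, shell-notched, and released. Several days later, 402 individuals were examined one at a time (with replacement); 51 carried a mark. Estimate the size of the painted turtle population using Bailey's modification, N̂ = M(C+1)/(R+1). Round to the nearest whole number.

N ≈ 1077

N̂ = 139·(402+1)/(51+1) = 139·403/52 = 56017/52 ≈ 1077.2 → 1077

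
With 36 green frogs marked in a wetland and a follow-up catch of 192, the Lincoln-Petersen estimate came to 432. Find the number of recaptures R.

From N = M·C/R: R = M·C / N = 36·192 / 432 = 6912 / 432 = 16.

R = 16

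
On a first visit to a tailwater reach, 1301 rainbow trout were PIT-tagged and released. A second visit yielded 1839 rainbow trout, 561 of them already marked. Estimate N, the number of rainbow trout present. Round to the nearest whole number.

N = (1301 × 1839) / 561 = 2392539 / 561 ≈ 4264.8 → 4265

N ≈ 4265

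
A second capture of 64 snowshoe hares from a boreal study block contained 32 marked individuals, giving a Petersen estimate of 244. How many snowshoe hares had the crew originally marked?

From N = M·C/R: M = N·R / C = 244·32 / 64 = 7808 / 64 = 122.

M = 122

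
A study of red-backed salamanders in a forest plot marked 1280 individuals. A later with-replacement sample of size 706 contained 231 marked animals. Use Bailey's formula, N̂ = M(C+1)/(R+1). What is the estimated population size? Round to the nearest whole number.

N ≈ 3901

N̂ = 1280·(706+1)/(231+1) = 1280·707/232 = 904960/232 ≈ 3900.7 → 3901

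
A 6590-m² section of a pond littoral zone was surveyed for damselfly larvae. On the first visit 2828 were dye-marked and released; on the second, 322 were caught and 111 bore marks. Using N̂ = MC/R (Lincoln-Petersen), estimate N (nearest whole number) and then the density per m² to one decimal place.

density ≈ 1.2 damselfly larvae per m²

N̂ = 2828·322/111 = 910616/111 ≈ 8203.7 → 8204
Density = N̂ / area = 8204 / 6590 ≈ 1.24 → 1.2 per m²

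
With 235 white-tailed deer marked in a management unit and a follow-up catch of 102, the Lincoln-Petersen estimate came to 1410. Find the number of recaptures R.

R = 17

From N = M·C/R: R = M·C / N = 235·102 / 1410 = 23970 / 1410 = 17.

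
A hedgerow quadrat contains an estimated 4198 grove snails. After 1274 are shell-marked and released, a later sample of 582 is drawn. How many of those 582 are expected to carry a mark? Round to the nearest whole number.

expected recaptures ≈ 177

Expected recaptures E[R] = M·C / N.
E[R] = 1274 × 582 / 4198 = 741468 / 4198 ≈ 176.6 → 177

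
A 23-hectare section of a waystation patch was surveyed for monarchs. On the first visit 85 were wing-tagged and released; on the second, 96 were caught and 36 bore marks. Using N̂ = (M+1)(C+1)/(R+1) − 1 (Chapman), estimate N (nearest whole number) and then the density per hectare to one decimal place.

density ≈ 9.7 monarchs per hectare

N̂ = 86·97/37 − 1 = 8342/37 − 1 ≈ 224.46 → 224
Density = N̂ / area = 224 / 23 ≈ 9.74 → 9.7 per hectare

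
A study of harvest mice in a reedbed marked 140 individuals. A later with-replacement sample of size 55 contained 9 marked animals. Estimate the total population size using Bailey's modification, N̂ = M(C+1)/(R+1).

N = 784

N̂ = 140·(55+1)/(9+1) = 140·56/10 = 7840/10 = 784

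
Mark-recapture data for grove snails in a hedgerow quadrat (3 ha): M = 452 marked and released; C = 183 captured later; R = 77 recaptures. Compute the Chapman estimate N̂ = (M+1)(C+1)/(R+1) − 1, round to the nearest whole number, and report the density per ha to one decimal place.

density ≈ 356.0 grove snails per ha

N̂ = 453·184/78 − 1 = 83352/78 − 1 ≈ 1067.6 → 1068
Density = N̂ / area = 1068 / 3 = 356.0 per ha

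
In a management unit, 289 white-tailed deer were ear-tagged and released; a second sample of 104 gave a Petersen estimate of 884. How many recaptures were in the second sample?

From N = M·C/R: R = M·C / N = 289·104 / 884 = 30056 / 884 = 34.

R = 34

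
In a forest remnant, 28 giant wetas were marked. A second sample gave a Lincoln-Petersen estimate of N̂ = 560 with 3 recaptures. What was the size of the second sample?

C = 60

From N = M·C/R: C = N·R / M = 560·3 / 28 = 1680 / 28 = 60.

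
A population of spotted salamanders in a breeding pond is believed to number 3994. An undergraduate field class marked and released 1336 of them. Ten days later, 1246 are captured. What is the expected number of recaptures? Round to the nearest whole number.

The marked fraction of the population is 1336/3994, so in a sample of 1246 expect C·(M/N) marked.
E[R] = 1336 × 1246 / 3994 = 1664656 / 3994 ≈ 416.8 → 417

expected recaptures ≈ 417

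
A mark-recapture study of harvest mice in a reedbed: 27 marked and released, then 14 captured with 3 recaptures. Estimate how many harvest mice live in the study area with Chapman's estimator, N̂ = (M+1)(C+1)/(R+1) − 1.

N = 104

N̂ = (27+1)(14+1)/(3+1) − 1 = 28·15/4 − 1
= 420/4 − 1 = 105 − 1 = 104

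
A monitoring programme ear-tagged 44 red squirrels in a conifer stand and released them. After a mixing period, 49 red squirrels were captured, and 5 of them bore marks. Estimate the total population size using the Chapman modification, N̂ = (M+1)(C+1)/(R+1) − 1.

N̂ = (44+1)(49+1)/(5+1) − 1 = 45·50/6 − 1
= 2250/6 − 1 = 375 − 1 = 374

N = 374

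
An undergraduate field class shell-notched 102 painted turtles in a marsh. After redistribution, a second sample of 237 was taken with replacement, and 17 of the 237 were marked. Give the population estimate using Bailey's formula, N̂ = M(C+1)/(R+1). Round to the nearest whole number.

N ≈ 1349

N̂ = 102·(237+1)/(17+1) = 102·238/18 = 24276/18 ≈ 1348.7 → 1349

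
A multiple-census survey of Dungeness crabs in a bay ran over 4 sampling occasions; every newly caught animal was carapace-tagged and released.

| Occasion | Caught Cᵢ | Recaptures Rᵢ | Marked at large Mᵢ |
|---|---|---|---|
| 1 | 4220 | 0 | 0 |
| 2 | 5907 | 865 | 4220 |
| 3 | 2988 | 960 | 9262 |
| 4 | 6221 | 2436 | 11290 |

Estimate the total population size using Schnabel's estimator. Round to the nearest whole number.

Σ MᵢCᵢ = 0·4220 + 4220·5907 + 9262·2988 + 11290·6221 = 0 + 24927540 + 27674856 + 70235090 = 122837486
Σ Rᵢ = 0 + 865 + 960 + 2436 = 4261
N̂ = 122837486 / 4261 ≈ 28828.3 → 28828

N ≈ 28,828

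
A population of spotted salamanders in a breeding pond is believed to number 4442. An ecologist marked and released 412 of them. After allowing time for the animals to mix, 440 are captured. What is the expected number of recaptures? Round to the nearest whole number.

The marked fraction of the population is 412/4442, so in a sample of 440 expect C·(M/N) marked.
E[R] = 412 × 440 / 4442 = 181280 / 4442 ≈ 40.8 → 41

expected recaptures ≈ 41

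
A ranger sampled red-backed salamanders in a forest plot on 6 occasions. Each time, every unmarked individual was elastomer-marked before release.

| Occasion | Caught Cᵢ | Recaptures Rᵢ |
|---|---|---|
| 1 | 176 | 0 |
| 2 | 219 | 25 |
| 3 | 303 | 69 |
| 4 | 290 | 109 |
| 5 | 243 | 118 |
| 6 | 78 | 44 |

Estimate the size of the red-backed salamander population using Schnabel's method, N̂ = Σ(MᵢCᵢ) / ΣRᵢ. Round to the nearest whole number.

Marked at large before each occasion: Mᵢ = Σⱼ<ᵢ (Cⱼ − Rⱼ) → M1=0, M2=176, M3=370, M4=604, M5=785, M6=910
Σ MᵢCᵢ = 0·176 + 176·219 + 370·303 + 604·290 + 785·243 + 910·78 = 0 + 38544 + 112110 + 175160 + 190755 + 70980 = 587549
Σ Rᵢ = 0 + 25 + 69 + 109 + 118 + 44 = 365
N̂ = 587549 / 365 ≈ 1609.7 → 1610

N ≈ 1610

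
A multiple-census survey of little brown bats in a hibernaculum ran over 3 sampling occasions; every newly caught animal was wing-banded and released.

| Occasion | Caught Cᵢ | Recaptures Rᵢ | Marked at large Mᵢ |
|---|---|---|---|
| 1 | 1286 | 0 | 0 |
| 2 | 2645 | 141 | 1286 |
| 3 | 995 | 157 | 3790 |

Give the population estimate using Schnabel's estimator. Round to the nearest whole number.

N ≈ 24,069

Σ MᵢCᵢ = 0·1286 + 1286·2645 + 3790·995 = 0 + 3401470 + 3771050 = 7172520
Σ Rᵢ = 0 + 141 + 157 = 298
N̂ = 7172520 / 298 ≈ 24068.9 → 24069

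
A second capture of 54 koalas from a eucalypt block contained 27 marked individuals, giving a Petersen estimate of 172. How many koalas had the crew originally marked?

M = 86

From N = M·C/R: M = N·R / C = 172·27 / 54 = 4644 / 54 = 86.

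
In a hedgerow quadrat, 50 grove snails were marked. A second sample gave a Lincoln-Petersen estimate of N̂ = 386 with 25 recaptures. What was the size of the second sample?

C = 193

From N = M·C/R: C = N·R / M = 386·25 / 50 = 9650 / 50 = 193.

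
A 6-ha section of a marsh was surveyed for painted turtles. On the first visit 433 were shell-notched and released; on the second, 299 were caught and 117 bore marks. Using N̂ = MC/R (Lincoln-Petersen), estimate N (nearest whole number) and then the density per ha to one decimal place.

N̂ = 433·299/117 = 129467/117 ≈ 1106.6 → 1107
Density = N̂ / area = 1107 / 6 ≈ 184.50 → 184.5 per ha

density ≈ 184.5 painted turtles per ha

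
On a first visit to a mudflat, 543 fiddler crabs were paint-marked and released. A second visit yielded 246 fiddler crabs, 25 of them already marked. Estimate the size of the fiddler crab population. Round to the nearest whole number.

If marked individuals mix randomly, R/C ≈ M/N, giving N ≈ M·C/R.
N = (543 × 246) / 25 = 133578 / 25 ≈ 5343.1 → 5343

N ≈ 5343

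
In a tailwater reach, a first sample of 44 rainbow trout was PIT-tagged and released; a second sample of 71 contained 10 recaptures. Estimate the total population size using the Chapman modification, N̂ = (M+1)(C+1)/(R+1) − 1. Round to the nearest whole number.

N̂ = (44+1)(71+1)/(10+1) − 1 = 45·72/11 − 1
= 3240/11 − 1 ≈ 294.5 − 1 ≈ 293.5 → 294

N ≈ 294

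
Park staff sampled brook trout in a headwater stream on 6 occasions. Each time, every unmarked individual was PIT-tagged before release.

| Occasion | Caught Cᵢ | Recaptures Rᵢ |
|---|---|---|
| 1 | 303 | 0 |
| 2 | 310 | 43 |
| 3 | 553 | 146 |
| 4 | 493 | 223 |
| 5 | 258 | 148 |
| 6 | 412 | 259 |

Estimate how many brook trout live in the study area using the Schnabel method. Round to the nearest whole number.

N ≈ 2163

Marked at large before each occasion: Mᵢ = Σⱼ<ᵢ (Cⱼ − Rⱼ) → M1=0, M2=303, M3=570, M4=977, M5=1247, M6=1357
Σ MᵢCᵢ = 0·303 + 303·310 + 570·553 + 977·493 + 1247·258 + 1357·412 = 0 + 93930 + 315210 + 481661 + 321726 + 559084 = 1771611
Σ Rᵢ = 0 + 43 + 146 + 223 + 148 + 259 = 819
N̂ = 1771611 / 819 ≈ 2163.1 → 2163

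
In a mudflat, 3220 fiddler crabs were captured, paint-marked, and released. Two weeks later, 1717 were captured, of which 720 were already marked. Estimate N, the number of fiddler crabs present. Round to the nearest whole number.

The marked fraction in the recapture sample should equal the marked fraction in the population: 720/1717 = 3220/N.
N = (3220 × 1717) / 720 = 5528740 / 720 ≈ 7678.8 → 7679

N ≈ 7679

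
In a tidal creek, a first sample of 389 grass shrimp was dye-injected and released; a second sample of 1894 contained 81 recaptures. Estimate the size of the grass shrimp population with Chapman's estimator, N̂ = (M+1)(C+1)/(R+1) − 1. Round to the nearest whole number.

N ≈ 9012

N̂ = (389+1)(1894+1)/(81+1) − 1 = 390·1895/82 − 1
= 739050/82 − 1 ≈ 9012.8 − 1 ≈ 9011.8 → 9012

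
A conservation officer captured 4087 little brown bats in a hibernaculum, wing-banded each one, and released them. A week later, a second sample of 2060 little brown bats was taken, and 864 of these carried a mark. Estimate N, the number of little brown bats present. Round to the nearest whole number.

If marked individuals mix randomly, R/C ≈ M/N, giving N ≈ M·C/R.
N = (4087 × 2060) / 864 = 8419220 / 864 ≈ 9744.47 → 9744

N ≈ 9744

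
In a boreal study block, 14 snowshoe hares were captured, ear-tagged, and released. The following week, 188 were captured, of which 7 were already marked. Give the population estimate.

N = 376

N = (14 × 188) / 7 = 2632 / 7 = 376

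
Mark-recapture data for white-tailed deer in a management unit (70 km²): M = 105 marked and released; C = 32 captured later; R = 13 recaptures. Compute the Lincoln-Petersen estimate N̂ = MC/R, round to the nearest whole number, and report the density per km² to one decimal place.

density ≈ 3.7 white-tailed deer per km²

N̂ = 105·32/13 = 3360/13 ≈ 258.46 → 258
Density = N̂ / area = 258 / 70 ≈ 3.69 → 3.7 per km²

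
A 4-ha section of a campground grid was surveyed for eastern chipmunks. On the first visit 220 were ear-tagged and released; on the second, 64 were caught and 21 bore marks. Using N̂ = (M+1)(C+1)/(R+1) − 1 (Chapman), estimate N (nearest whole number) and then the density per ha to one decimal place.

N̂ = 221·65/22 − 1 = 14365/22 − 1 ≈ 652.0 → 652
Density = N̂ / area = 652 / 4 = 163.0 per ha

density ≈ 163.0 eastern chipmunks per ha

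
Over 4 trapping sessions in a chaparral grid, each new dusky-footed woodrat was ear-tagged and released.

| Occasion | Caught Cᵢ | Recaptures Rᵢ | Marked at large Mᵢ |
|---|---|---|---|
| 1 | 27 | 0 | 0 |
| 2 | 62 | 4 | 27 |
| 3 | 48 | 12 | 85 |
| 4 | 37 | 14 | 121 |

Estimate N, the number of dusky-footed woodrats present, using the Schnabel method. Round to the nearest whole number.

Σ MᵢCᵢ = 0·27 + 27·62 + 85·48 + 121·37 = 0 + 1674 + 4080 + 4477 = 10231
Σ Rᵢ = 0 + 4 + 12 + 14 = 30
N̂ = 10231 / 30 ≈ 341.0 → 341

N ≈ 341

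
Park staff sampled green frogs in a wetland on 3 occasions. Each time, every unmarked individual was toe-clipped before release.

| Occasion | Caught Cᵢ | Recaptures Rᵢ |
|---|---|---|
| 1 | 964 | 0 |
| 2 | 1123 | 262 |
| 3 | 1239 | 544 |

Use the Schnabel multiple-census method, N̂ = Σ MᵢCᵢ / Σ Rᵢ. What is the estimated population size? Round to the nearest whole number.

Marked at large before each occasion: Mᵢ = Σⱼ<ᵢ (Cⱼ − Rⱼ) → M1=0, M2=964, M3=1825
Σ MᵢCᵢ = 0·964 + 964·1123 + 1825·1239 = 0 + 1082572 + 2261175 = 3343747
Σ Rᵢ = 0 + 262 + 544 = 806
N̂ = 3343747 / 806 ≈ 4148.6 → 4149

N ≈ 4149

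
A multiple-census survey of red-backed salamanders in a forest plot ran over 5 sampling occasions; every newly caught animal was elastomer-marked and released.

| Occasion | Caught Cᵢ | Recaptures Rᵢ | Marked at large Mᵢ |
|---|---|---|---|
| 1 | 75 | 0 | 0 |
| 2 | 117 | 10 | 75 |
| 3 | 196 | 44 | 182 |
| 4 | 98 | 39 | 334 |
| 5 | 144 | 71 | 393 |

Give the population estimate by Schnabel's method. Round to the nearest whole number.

N ≈ 816

Σ MᵢCᵢ = 0·75 + 75·117 + 182·196 + 334·98 + 393·144 = 0 + 8775 + 35672 + 32732 + 56592 = 133771
Σ Rᵢ = 0 + 10 + 44 + 39 + 71 = 164
N̂ = 133771 / 164 ≈ 815.7 → 816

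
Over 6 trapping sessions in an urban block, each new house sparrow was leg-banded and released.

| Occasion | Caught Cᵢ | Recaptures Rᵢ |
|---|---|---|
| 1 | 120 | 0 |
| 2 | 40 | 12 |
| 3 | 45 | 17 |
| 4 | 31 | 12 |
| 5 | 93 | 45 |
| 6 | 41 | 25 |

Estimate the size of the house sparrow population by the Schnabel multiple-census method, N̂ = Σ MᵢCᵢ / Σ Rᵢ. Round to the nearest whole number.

N ≈ 406

Marked at large before each occasion: Mᵢ = Σⱼ<ᵢ (Cⱼ − Rⱼ) → M1=0, M2=120, M3=148, M4=176, M5=195, M6=243
Σ MᵢCᵢ = 0·120 + 120·40 + 148·45 + 176·31 + 195·93 + 243·41 = 0 + 4800 + 6660 + 5456 + 18135 + 9963 = 45014
Σ Rᵢ = 0 + 12 + 17 + 12 + 45 + 25 = 111
N̂ = 45014 / 111 ≈ 405.5 → 406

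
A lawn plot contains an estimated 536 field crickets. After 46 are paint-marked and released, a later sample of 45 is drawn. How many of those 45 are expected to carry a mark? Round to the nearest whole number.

The marked fraction of the population is 46/536, so in a sample of 45 expect C·(M/N) marked.
E[R] = 46 × 45 / 536 = 2070 / 536 ≈ 3.9 → 4

expected recaptures ≈ 4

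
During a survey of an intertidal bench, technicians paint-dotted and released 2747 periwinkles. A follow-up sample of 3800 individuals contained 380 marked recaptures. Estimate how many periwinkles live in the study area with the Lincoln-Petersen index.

Lincoln-Petersen assumes M/N = R/C, so N = M·C / R.
N = (2747 × 3800) / 380 = 10438600 / 380 = 27470

N = 27,470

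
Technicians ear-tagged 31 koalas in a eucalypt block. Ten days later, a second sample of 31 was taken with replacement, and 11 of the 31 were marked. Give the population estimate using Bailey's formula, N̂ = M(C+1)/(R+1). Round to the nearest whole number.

N ≈ 83

N̂ = 31·(31+1)/(11+1) = 31·32/12 = 992/12 ≈ 82.7 → 83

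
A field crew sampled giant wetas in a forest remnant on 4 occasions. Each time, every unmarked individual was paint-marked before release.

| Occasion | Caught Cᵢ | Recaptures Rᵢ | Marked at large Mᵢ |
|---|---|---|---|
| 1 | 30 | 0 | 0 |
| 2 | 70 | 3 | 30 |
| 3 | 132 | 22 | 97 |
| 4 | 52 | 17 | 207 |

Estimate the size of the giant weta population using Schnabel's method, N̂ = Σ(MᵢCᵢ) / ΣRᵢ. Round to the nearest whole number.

Σ MᵢCᵢ = 0·30 + 30·70 + 97·132 + 207·52 = 0 + 2100 + 12804 + 10764 = 25668
Σ Rᵢ = 0 + 3 + 22 + 17 = 42
N̂ = 25668 / 42 ≈ 611.1 → 611

N ≈ 611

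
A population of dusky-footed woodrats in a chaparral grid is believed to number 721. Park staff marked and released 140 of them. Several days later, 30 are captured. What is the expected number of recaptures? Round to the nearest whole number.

Expected recaptures E[R] = M·C / N.
E[R] = 140 × 30 / 721 = 4200 / 721 ≈ 5.8 → 6

expected recaptures ≈ 6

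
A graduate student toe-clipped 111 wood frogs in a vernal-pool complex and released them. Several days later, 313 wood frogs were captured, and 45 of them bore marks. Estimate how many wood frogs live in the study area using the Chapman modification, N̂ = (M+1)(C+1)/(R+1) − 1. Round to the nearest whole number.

N̂ = (111+1)(313+1)/(45+1) − 1 = 112·314/46 − 1
= 35168/46 − 1 ≈ 764.5 − 1 ≈ 763.5 → 764

N ≈ 764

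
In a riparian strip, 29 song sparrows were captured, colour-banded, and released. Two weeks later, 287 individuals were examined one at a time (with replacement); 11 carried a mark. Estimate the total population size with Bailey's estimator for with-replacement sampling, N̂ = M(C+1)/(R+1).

N = 696

N̂ = 29·(287+1)/(11+1) = 29·288/12 = 8352/12 = 696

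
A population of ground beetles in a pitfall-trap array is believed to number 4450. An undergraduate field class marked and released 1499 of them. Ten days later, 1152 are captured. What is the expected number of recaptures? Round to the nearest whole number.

The marked fraction of the population is 1499/4450, so in a sample of 1152 expect C·(M/N) marked.
E[R] = 1499 × 1152 / 4450 = 1726848 / 4450 ≈ 388.1 → 388

expected recaptures ≈ 388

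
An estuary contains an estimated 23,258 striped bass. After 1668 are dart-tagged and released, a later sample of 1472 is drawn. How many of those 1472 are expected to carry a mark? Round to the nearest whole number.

Expected recaptures E[R] = M·C / N.
E[R] = 1668 × 1472 / 23258 = 2455296 / 23258 ≈ 105.6 → 106

expected recaptures ≈ 106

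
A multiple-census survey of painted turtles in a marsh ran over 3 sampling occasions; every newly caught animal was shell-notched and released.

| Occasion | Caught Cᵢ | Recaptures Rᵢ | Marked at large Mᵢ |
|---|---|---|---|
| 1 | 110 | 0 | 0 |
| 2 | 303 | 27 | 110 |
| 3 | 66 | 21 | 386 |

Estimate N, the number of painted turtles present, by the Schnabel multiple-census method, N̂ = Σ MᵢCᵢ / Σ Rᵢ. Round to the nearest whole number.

N ≈ 1225

Σ MᵢCᵢ = 0·110 + 110·303 + 386·66 = 0 + 33330 + 25476 = 58806
Σ Rᵢ = 0 + 27 + 21 = 48
N̂ = 58806 / 48 ≈ 1225.1 → 1225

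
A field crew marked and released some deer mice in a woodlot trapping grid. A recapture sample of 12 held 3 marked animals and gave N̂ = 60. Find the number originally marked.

From N = M·C/R: M = N·R / C = 60·3 / 12 = 180 / 12 = 15.

M = 15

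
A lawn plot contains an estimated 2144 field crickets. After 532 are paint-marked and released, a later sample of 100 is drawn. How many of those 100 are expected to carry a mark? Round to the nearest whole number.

expected recaptures ≈ 25

Expected recaptures E[R] = M·C / N.
E[R] = 532 × 100 / 2144 = 53200 / 2144 ≈ 24.8 → 25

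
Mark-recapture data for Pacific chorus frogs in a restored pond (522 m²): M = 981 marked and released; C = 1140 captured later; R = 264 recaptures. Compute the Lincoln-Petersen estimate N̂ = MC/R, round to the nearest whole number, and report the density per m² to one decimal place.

density ≈ 8.1 Pacific chorus frogs per m²

N̂ = 981·1140/264 = 1118340/264 ≈ 4236.1 → 4236
Density = N̂ / area = 4236 / 522 ≈ 8.11 → 8.1 per m²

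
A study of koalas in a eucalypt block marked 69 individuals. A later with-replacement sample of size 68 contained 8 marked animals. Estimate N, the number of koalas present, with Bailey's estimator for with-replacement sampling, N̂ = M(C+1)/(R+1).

N̂ = 69·(68+1)/(8+1) = 69·69/9 = 4761/9 = 529

N = 529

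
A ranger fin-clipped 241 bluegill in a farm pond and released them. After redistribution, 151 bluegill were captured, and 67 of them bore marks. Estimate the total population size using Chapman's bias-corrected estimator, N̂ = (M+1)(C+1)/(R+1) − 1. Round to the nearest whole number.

N̂ = (241+1)(151+1)/(67+1) − 1 = 242·152/68 − 1
= 36784/68 − 1 ≈ 540.9 − 1 ≈ 539.9 → 540

N ≈ 540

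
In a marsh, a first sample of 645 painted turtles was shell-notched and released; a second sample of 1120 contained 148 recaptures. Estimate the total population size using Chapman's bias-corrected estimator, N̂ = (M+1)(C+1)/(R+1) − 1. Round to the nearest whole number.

N ≈ 4859

N̂ = (645+1)(1120+1)/(148+1) − 1 = 646·1121/149 − 1
= 724166/149 − 1 ≈ 4860.2 − 1 ≈ 4859.2 → 4859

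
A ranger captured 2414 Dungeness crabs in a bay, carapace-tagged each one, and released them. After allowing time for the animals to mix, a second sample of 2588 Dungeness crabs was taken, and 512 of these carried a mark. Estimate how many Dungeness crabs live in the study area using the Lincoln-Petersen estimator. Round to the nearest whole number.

N = (2414 × 2588) / 512 = 6247432 / 512 ≈ 12202.0 → 12202

N ≈ 12,202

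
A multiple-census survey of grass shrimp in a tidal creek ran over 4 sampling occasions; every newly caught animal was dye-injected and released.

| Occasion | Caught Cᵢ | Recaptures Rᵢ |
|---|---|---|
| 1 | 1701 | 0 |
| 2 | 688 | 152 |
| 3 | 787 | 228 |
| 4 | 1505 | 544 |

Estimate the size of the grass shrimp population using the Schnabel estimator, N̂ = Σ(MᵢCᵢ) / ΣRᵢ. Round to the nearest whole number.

N ≈ 7726

Marked at large before each occasion: Mᵢ = Σⱼ<ᵢ (Cⱼ − Rⱼ) → M1=0, M2=1701, M3=2237, M4=2796
Σ MᵢCᵢ = 0·1701 + 1701·688 + 2237·787 + 2796·1505 = 0 + 1170288 + 1760519 + 4207980 = 7138787
Σ Rᵢ = 0 + 152 + 228 + 544 = 924
N̂ = 7138787 / 924 ≈ 7726.0 → 7726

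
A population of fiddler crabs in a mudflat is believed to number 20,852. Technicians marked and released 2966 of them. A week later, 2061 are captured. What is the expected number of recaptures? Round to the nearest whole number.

Expected recaptures E[R] = M·C / N.
E[R] = 2966 × 2061 / 20852 = 6112926 / 20852 ≈ 293.2 → 293

expected recaptures ≈ 293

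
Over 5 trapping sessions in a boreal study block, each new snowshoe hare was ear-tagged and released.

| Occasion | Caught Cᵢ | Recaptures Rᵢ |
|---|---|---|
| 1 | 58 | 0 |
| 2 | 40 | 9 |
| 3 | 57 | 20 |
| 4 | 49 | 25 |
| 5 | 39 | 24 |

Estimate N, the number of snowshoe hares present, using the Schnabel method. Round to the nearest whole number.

N ≈ 249

Marked at large before each occasion: Mᵢ = Σⱼ<ᵢ (Cⱼ − Rⱼ) → M1=0, M2=58, M3=89, M4=126, M5=150
Σ MᵢCᵢ = 0·58 + 58·40 + 89·57 + 126·49 + 150·39 = 0 + 2320 + 5073 + 6174 + 5850 = 19417
Σ Rᵢ = 0 + 9 + 20 + 25 + 24 = 78
N̂ = 19417 / 78 ≈ 248.9 → 249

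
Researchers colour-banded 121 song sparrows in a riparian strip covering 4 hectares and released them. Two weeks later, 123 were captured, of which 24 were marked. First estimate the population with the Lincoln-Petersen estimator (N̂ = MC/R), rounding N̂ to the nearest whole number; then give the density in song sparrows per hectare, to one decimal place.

density ≈ 155.0 song sparrows per hectare

N̂ = 121·123/24 = 14883/24 ≈ 620.1 → 620
Density = N̂ / area = 620 / 4 = 155.0 per hectare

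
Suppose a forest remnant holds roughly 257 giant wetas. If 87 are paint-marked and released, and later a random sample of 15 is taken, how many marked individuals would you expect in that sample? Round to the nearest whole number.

expected recaptures ≈ 5

Expected recaptures E[R] = M·C / N.
E[R] = 87 × 15 / 257 = 1305 / 257 ≈ 5.1 → 5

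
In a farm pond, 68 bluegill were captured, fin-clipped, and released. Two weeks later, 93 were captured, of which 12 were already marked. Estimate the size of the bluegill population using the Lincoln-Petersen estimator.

N = 527

Lincoln-Petersen assumes M/N = R/C, so N = M·C / R.
N = (68 × 93) / 12 = 6324 / 12 = 527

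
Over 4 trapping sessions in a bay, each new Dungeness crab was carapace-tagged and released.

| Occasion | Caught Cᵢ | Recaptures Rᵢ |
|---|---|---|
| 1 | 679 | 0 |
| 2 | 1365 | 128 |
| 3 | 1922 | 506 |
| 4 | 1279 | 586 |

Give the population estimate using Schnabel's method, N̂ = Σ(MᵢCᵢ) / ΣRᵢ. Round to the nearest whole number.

N ≈ 7271

Marked at large before each occasion: Mᵢ = Σⱼ<ᵢ (Cⱼ − Rⱼ) → M1=0, M2=679, M3=1916, M4=3332
Σ MᵢCᵢ = 0·679 + 679·1365 + 1916·1922 + 3332·1279 = 0 + 926835 + 3682552 + 4261628 = 8871015
Σ Rᵢ = 0 + 128 + 506 + 586 = 1220
N̂ = 8871015 / 1220 ≈ 7271.3 → 7271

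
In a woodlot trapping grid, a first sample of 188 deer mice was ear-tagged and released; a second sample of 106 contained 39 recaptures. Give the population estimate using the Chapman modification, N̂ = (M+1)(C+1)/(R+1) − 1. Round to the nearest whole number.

N̂ = (188+1)(106+1)/(39+1) − 1 = 189·107/40 − 1
= 20223/40 − 1 ≈ 505.6 − 1 ≈ 504.6 → 505

N ≈ 505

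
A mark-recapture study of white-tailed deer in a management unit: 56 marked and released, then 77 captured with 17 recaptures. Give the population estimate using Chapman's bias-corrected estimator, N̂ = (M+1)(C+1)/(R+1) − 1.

N̂ = (56+1)(77+1)/(17+1) − 1 = 57·78/18 − 1
= 4446/18 − 1 = 247 − 1 = 246

N = 246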